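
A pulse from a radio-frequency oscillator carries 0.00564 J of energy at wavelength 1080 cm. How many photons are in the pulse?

3.07 × 10^23 photons

Per-photon energy: E = 1.839 × 10^-26 J (from wavelength = 1080 cm).
N = E_total / E_photon = 0.00564 J / 1.839 × 10^-26 J = 3.07 × 10^23.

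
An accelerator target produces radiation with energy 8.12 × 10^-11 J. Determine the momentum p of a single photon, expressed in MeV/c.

Take c = 2.99792458 × 10^8 m/s, 1 eV = 1.602176634 × 10^-19 J.
Apply p = E/c: p = 2.709 × 10^-19 kg·m/s.
Converting to MeV/c: p = 506.8 MeV/c ≈ 507 MeV/c.

507 MeV/c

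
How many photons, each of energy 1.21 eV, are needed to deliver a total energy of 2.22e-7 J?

Per-photon energy: E = 1.939e-19 J (from energy = 1.21 eV).
N = E_total / E_photon = 2.22e-7 J / 1.939e-19 J = 1.15e12.

1.15e12 photons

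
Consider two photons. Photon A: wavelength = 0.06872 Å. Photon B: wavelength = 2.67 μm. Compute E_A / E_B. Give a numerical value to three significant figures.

E_A = 2.891 × 10^-14 J (from wavelength = 0.06872 Å, via E = hc/λ).
E_B = 7.440 × 10^-20 J (from wavelength = 2.67 μm, via E = hc/λ).
Ratio = 2.891 × 10^-14 / 7.440 × 10^-20 = 3.89 × 10^5.

3.89 × 10^5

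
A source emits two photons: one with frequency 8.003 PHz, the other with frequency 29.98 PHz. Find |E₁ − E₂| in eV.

Using E = hf: E₁ = 5.3028 × 10^-18 J, E₂ = 1.9865 × 10^-17 J.
|ΔE| = |5.3028 × 10^-18 − 1.9865 × 10^-17| = 1.46 × 10^-17 J = 90.9 eV.

90.9 eV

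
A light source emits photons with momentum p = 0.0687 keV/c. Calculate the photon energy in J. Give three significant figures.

1.10e-17 J

Convert to SI: p = 0.0687 keV/c = 3.6715e-26 kg·m/s.
For a photon E = pc, so E = 1.101e-17 J.
So E ≈ 1.10e-17 J.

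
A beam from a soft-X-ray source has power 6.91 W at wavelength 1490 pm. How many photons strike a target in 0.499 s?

Total energy: E_total = P·t = 6.91 × 0.499 = 3.448 J.
Per-photon energy: E = 1.333 × 10^-16 J.
N = E_total / E_photon = 2.59 × 10^16.

2.59 × 10^16 photons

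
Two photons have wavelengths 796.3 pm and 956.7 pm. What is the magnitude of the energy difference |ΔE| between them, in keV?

Using E = hc/λ: E₁ = 2.4946 × 10^-16 J, E₂ = 2.0764 × 10^-16 J.
|ΔE| = |2.4946 × 10^-16 − 2.0764 × 10^-16| = 4.18 × 10^-17 J = 0.261 keV.

0.261 keV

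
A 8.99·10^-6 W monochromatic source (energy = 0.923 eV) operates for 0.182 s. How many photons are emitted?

1.11·10^13 photons

Total energy: E_total = P·t = 8.99·10^-6 × 0.182 = 1.636·10^-6 J.
Per-photon energy: E = 1.479·10^-19 J.
N = E_total / E_photon = 1.11·10^13.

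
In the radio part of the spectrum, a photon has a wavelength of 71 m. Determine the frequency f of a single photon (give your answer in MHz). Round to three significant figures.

(c = 2.99792458e8 m/s.)
The photon relation is f = c/λ, giving f = 4.222e6 Hz.
Converting to MHz: f = 4.222 MHz ≈ 4.22 MHz.

4.22 MHz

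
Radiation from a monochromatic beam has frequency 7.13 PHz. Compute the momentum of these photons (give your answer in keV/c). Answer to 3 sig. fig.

0.0295 keV/c

Use h = 6.62607015·10^-34 J·s, c = 2.99792458·10^8 m/s, 1 eV = 1.602176634·10^-19 J.
Convert to SI: f = 7.13 PHz = 7.13·10^15 Hz.
Since p = hf/c for a photon, p = 1.576·10^-26 kg·m/s.
Converting to keV/c: p = 0.02949 keV/c ≈ 0.0295 keV/c.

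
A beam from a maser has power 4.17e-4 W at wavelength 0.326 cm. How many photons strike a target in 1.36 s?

9.31e18 photons

Total energy: E_total = P·t = 4.17e-4 × 1.36 = 5.671e-4 J.
Per-photon energy: E = 6.093e-23 J.
N = E_total / E_photon = 9.31e18.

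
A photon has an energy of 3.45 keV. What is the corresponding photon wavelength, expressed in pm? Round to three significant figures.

359 pm

(h = 6.62607015 × 10^-34 J·s, c = 2.99792458 × 10^8 m/s, 1 eV = 1.602176634 × 10^-19 J.)
In SI units: E = 3.45 keV = 5.5275 × 10^-16 J.
The photon relation is λ = hc/E, giving λ = 3.594 × 10^-10 m.
Converting to pm: λ = 359.4 pm ≈ 359 pm.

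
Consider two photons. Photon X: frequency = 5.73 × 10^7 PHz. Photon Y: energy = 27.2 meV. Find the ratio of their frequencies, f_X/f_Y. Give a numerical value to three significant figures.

f_X = 5.730 × 10^22 Hz (from frequency = 5.73 × 10^7 PHz, via f given directly).
f_Y = 6.577 × 10^12 Hz (from energy = 27.2 meV, via f = E/h).
Ratio = 5.730 × 10^22 / 6.577 × 10^12 = 8.71 × 10^9.

8.71 × 10^9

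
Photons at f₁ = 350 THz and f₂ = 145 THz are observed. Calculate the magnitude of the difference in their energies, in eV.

0.848 eV

Using E = hf: E₁ = 2.319·10^-19 J, E₂ = 9.608·10^-20 J.
|ΔE| = |2.319·10^-19 − 9.608·10^-20| = 1.36·10^-19 J = 0.848 eV.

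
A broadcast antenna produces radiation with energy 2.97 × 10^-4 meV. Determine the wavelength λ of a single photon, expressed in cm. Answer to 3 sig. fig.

417 cm

(h = 6.62607015 × 10^-34 J·s, c = 2.99792458 × 10^8 m/s, 1 eV = 1.602176634 × 10^-19 J.)
Convert to SI: E = 2.97 × 10^-4 meV = 4.7585 × 10^-26 J.
Since λ = hc/E for a photon, λ = 4.175 m.
Converting to cm: λ = 417.5 cm ≈ 417 cm.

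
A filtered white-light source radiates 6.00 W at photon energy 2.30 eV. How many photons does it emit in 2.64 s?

4.30 × 10^19 photons

Total energy: E_total = P·t = 6.00 × 2.64 = 15.84 J.
Per-photon energy: E = 3.685 × 10^-19 J.
N = E_total / E_photon = 4.30 × 10^19.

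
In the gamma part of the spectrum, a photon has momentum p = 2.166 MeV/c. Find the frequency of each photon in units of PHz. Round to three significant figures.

5.24e5 PHz

Use h = 6.62607015e-34 J·s, c = 2.99792458e8 m/s, 1 eV = 1.602176634e-19 J.
First convert: p = 2.166 MeV/c = 1.1576e-21 kg·m/s.
Since f = pc/h for a photon, f = 5.237e20 Hz.
Converting to PHz: f = 523700 PHz ≈ 5.24e5 PHz.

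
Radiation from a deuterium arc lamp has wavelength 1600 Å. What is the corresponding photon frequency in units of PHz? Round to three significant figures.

1.87 PHz

In SI units: λ = 1600 Å = 1.6 × 10^-7 m.
The photon relation is f = c/λ, giving f = 1.874 × 10^15 Hz.
Converting to PHz: f = 1.874 PHz ≈ 1.87 PHz.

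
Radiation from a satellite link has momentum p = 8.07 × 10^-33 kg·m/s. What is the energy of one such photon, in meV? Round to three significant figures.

0.0151 meV

Since E = pc for a photon, E = 2.419 × 10^-24 J.
Converting to meV: E = 0.01510 meV ≈ 0.0151 meV.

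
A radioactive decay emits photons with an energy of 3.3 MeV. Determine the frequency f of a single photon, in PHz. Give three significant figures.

(h = 6.62607015e-34 J·s, 1 eV = 1.602176634e-19 J.)
First convert: E = 3.3 MeV = 5.2872e-13 J.
Apply f = E/h: f = 7.979e20 Hz.
Converting to PHz: f = 797900 PHz ≈ 7.98e5 PHz.

7.98e5 PHz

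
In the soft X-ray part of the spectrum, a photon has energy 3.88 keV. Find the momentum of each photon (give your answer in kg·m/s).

2.07e-24 kg·m/s

First convert: E = 3.88 keV = 6.2164e-16 J.
The photon relation is p = E/c, giving p = 2.074e-24 kg·m/s.
So p ≈ 2.07e-24 kg·m/s.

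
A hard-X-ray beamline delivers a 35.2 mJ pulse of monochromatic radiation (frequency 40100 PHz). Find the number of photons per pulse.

Per-photon energy: E = 2.657 × 10^-14 J (from frequency = 40100 PHz).
N = E_total / E_photon = 0.0352 J / 2.657 × 10^-14 J = 1.32 × 10^12.

1.32 × 10^12 photons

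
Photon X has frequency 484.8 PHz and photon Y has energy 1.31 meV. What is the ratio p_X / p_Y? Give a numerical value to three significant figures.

1.53e6

p_X = 1.072e-24 kg·m/s (from frequency = 484.8 PHz, via p = hf/c).
p_Y = 7.001e-31 kg·m/s (from energy = 1.31 meV, via p = E/c).
Ratio = 1.072e-24 / 7.001e-31 = 1.53e6.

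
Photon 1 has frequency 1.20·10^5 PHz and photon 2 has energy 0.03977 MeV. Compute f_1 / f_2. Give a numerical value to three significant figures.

12.5

f_1 = 1.200·10^20 Hz (from frequency = 1.20·10^5 PHz, via f given directly).
f_2 = 9.616·10^18 Hz (from energy = 0.03977 MeV, via f = E/h).
Ratio = 1.200·10^20 / 9.616·10^18 = 12.5.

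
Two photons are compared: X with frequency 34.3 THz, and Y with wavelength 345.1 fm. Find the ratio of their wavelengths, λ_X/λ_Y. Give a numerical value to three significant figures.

λ_X = 8.740·10^-6 m (from frequency = 34.3 THz, via λ = c/f).
λ_Y = 3.451·10^-13 m (from wavelength = 345.1 fm, via λ given directly).
Ratio = 8.740·10^-6 / 3.451·10^-13 = 2.53·10^7.

2.53·10^7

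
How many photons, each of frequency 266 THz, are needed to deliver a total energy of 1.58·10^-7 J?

8.96·10^11 photons

Per-photon energy: E = 1.763·10^-19 J (from frequency = 266 THz).
N = E_total / E_photon = 1.58·10^-7 J / 1.763·10^-19 J = 8.96·10^11.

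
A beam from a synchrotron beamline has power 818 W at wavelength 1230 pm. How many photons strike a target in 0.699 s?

3.54e18 photons

Total energy: E_total = P·t = 818 × 0.699 = 571.8 J.
Per-photon energy: E = 1.615e-16 J.
N = E_total / E_photon = 3.54e18.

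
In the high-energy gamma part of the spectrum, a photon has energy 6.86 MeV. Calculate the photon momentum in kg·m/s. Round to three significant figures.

In SI units: E = 6.86 MeV = 1.0991e-12 J.
Apply p = E/c: p = 3.666e-21 kg·m/s.
So p ≈ 3.67e-21 kg·m/s.

3.67e-21 kg·m/s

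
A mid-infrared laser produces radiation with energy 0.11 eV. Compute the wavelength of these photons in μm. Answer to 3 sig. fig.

11.3 μm

In SI units: E = 0.11 eV = 1.7624 × 10^-20 J.
Apply λ = hc/E: λ = 1.127 × 10^-5 m.
Converting to μm: λ = 11.27 μm ≈ 11.3 μm.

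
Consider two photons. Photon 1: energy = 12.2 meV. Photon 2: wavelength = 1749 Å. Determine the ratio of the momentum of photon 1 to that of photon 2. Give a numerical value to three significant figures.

p_1 = 6.520 × 10^-30 kg·m/s (from energy = 12.2 meV, via p = E/c).
p_2 = 3.788 × 10^-27 kg·m/s (from wavelength = 1749 Å, via p = h/λ).
Ratio = 6.520 × 10^-30 / 3.788 × 10^-27 = 1.72 × 10^-3.

1.72 × 10^-3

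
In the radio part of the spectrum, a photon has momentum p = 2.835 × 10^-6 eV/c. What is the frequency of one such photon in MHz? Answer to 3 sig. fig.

685 MHz

In SI units: p = 2.835 × 10^-6 eV/c = 1.5151 × 10^-33 kg·m/s.
For a photon f = pc/h, so f = 6.855 × 10^8 Hz.
Converting to MHz: f = 685.5 MHz ≈ 685 MHz.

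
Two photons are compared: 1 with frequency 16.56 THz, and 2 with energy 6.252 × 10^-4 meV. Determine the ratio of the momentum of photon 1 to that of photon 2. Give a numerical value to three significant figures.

p_1 = 3.660 × 10^-29 kg·m/s (from frequency = 16.56 THz, via p = hf/c).
p_2 = 3.341 × 10^-34 kg·m/s (from energy = 6.252 × 10^-4 meV, via p = E/c).
Ratio = 3.660 × 10^-29 / 3.341 × 10^-34 = 1.10 × 10^5.

1.10 × 10^5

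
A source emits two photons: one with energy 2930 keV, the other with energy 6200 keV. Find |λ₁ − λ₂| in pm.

Using λ = hc/E: λ₁ = 4.232e-13 m, λ₂ = 2.000e-13 m.
|Δλ| = |4.232e-13 − 2.000e-13| = 2.23e-13 m = 0.223 pm.

0.223 pm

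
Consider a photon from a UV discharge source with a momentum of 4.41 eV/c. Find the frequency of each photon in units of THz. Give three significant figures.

1070 THz

Take h = 6.62607015e-34 J·s, c = 2.99792458e8 m/s, 1 eV = 1.602176634e-19 J.
Convert to SI: p = 4.41 eV/c = 2.3568e-27 kg·m/s.
Since f = pc/h for a photon, f = 1.066e15 Hz.
Converting to THz: f = 1066 THz ≈ 1070 THz.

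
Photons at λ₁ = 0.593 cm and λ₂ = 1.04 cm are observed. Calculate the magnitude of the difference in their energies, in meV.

0.0899 meV

Using E = hc/λ: E₁ = 3.350e-23 J, E₂ = 1.910e-23 J.
|ΔE| = |3.350e-23 − 1.910e-23| = 1.44e-23 J = 0.0899 meV.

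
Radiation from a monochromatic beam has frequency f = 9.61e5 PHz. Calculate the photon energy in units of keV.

Take h = 6.62607015e-34 J·s, 1 eV = 1.602176634e-19 J.
Convert to SI: f = 9.61e5 PHz = 9.61e20 Hz.
The photon relation is E = hf, giving E = 6.368e-13 J.
Converting to keV: E = 3974 keV ≈ 3970 keV.

3970 keV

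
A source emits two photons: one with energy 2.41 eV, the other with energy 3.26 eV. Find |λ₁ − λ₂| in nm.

Using λ = hc/E: λ₁ = 5.145e-7 m, λ₂ = 3.803e-7 m.
|Δλ| = |5.145e-7 − 3.803e-7| = 1.34e-7 m = 134 nm.

134 nm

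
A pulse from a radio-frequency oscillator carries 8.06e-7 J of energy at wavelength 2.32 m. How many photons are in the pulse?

9.41e18 photons

Per-photon energy: E = 8.562e-26 J (from wavelength = 2.32 m).
N = E_total / E_photon = 8.06e-7 J / 8.562e-26 J = 9.41e18.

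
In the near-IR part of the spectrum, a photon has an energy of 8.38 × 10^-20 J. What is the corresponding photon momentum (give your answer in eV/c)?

For a photon p = E/c, so p = 2.795 × 10^-28 kg·m/s.
Converting to eV/c: p = 0.5230 eV/c ≈ 0.523 eV/c.

0.523 eV/c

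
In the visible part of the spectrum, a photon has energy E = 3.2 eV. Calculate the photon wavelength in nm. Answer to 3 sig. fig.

Convert to SI: E = 3.2 eV = 5.1270e-19 J.
Apply λ = hc/E: λ = 3.875e-7 m.
Converting to nm: λ = 387.5 nm ≈ 387 nm.

387 nm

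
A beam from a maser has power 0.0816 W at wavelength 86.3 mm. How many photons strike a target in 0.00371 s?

Total energy: E_total = P·t = 0.0816 × 0.00371 = 3.027e-4 J.
Per-photon energy: E = 2.302e-24 J.
N = E_total / E_photon = 1.32e20.

1.32e20 photons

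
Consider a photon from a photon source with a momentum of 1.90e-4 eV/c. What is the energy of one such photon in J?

Use c = 2.99792458e8 m/s, 1 eV = 1.602176634e-19 J.
First convert: p = 1.90e-4 eV/c = 1.0154e-31 kg·m/s.
Apply E = pc: E = 3.044e-23 J.
So E ≈ 3.04e-23 J.

3.04e-23 J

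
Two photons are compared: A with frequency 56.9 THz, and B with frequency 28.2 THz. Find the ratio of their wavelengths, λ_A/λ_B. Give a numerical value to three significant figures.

0.496

λ_A = 5.269e-6 m (from frequency = 56.9 THz, via λ = c/f).
λ_B = 1.063e-5 m (from frequency = 28.2 THz, via λ = c/f).
Ratio = 5.269e-6 / 1.063e-5 = 0.496.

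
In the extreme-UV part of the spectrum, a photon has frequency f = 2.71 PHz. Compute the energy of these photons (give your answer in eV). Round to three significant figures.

Take h = 6.62607015 × 10^-34 J·s, 1 eV = 1.602176634 × 10^-19 J.
Convert to SI: f = 2.71 PHz = 2.71 × 10^15 Hz.
For a photon E = hf, so E = 1.796 × 10^-18 J.
Converting to eV: E = 11.21 eV ≈ 11.2 eV.

11.2 eV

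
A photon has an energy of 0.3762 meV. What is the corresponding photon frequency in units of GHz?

In SI units: E = 0.3762 meV = 6.0274e-23 J.
The photon relation is f = E/h, giving f = 9.096e10 Hz.
Converting to GHz: f = 90.96 GHz ≈ 91.0 GHz.

91.0 GHz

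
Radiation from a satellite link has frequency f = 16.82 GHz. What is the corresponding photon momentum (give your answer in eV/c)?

Use h = 6.62607015e-34 J·s, c = 2.99792458e8 m/s, 1 eV = 1.602176634e-19 J.
In SI units: f = 16.82 GHz = 1.682e10 Hz.
Apply p = hf/c: p = 3.718e-32 kg·m/s.
Converting to eV/c: p = 6.956e-5 eV/c ≈ 6.96e-5 eV/c.

6.96e-5 eV/c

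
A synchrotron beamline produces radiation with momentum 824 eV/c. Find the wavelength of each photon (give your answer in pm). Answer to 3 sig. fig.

1500 pm

Take h = 6.62607015 × 10^-34 J·s, c = 2.99792458 × 10^8 m/s, 1 eV = 1.602176634 × 10^-19 J.
In SI units: p = 824 eV/c = 4.4037 × 10^-25 kg·m/s.
For a photon λ = h/p, so λ = 1.505 × 10^-9 m.
Converting to pm: λ = 1505 pm ≈ 1500 pm.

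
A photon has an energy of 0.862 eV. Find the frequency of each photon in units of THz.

Convert to SI: E = 0.862 eV = 1.3811·10^-19 J.
For a photon f = E/h, so f = 2.084·10^14 Hz.
Converting to THz: f = 208.4 THz ≈ 208 THz.

208 THz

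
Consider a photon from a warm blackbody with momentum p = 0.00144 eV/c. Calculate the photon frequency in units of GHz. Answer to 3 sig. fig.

348 GHz

Take h = 6.62607015 × 10^-34 J·s, c = 2.99792458 × 10^8 m/s, 1 eV = 1.602176634 × 10^-19 J.
In SI units: p = 0.00144 eV/c = 7.6958 × 10^-31 kg·m/s.
For a photon f = pc/h, so f = 3.482 × 10^11 Hz.
Converting to GHz: f = 348.2 GHz ≈ 348 GHz.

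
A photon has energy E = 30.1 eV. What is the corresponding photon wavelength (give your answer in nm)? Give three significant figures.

41.2 nm

Use h = 6.62607015·10^-34 J·s, c = 2.99792458·10^8 m/s, 1 eV = 1.602176634·10^-19 J.
In SI units: E = 30.1 eV = 4.8226·10^-18 J.
Since λ = hc/E for a photon, λ = 4.119·10^-8 m.
Converting to nm: λ = 41.19 nm ≈ 41.2 nm.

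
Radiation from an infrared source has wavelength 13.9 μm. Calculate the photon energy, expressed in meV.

89.2 meV

Take h = 6.62607015·10^-34 J·s, c = 2.99792458·10^8 m/s, 1 eV = 1.602176634·10^-19 J.
First convert: λ = 13.9 μm = 1.39·10^-5 m.
The photon relation is E = hc/λ, giving E = 1.429·10^-20 J.
Converting to meV: E = 89.20 meV ≈ 89.2 meV.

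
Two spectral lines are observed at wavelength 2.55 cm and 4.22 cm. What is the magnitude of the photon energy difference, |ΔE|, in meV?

Using E = hc/λ: E₁ = 7.790·10^-24 J, E₂ = 4.707·10^-24 J.
|ΔE| = |7.790·10^-24 − 4.707·10^-24| = 3.08·10^-24 J = 0.0192 meV.

0.0192 meV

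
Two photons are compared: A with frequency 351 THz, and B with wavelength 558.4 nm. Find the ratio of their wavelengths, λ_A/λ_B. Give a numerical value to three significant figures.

λ_A = 8.541 × 10^-7 m (from frequency = 351 THz, via λ = c/f).
λ_B = 5.584 × 10^-7 m (from wavelength = 558.4 nm, via λ given directly).
Ratio = 8.541 × 10^-7 / 5.584 × 10^-7 = 1.53.

1.53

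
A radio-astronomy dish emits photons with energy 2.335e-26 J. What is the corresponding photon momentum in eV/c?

1.46e-7 eV/c

Use c = 2.99792458e8 m/s, 1 eV = 1.602176634e-19 J.
Apply p = E/c: p = 7.789e-35 kg·m/s.
Converting to eV/c: p = 1.457e-7 eV/c ≈ 1.46e-7 eV/c.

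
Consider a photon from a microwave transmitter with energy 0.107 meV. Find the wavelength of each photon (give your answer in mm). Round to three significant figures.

Take h = 6.62607015 × 10^-34 J·s, c = 2.99792458 × 10^8 m/s, 1 eV = 1.602176634 × 10^-19 J.
In SI units: E = 0.107 meV = 1.7143 × 10^-23 J.
Since λ = hc/E for a photon, λ = 0.01159 m.
Converting to mm: λ = 11.59 mm ≈ 11.6 mm.

11.6 mm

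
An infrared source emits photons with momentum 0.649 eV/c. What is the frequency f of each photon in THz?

Convert to SI: p = 0.649 eV/c = 3.4684e-28 kg·m/s.
For a photon f = pc/h, so f = 1.569e14 Hz.
Converting to THz: f = 156.9 THz ≈ 157 THz.

157 THz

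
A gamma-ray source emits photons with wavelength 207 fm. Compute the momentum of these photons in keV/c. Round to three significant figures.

5990 keV/c

Use h = 6.62607015 × 10^-34 J·s, c = 2.99792458 × 10^8 m/s, 1 eV = 1.602176634 × 10^-19 J.
Convert to SI: λ = 207 fm = 2.07 × 10^-13 m.
For a photon p = h/λ, so p = 3.201 × 10^-21 kg·m/s.
Converting to keV/c: p = 5990 keV/c ≈ 5990 keV/c.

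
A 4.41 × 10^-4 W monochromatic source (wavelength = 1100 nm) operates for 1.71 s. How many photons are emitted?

Total energy: E_total = P·t = 4.41 × 10^-4 × 1.71 = 7.541 × 10^-4 J.
Per-photon energy: E = 1.806 × 10^-19 J.
N = E_total / E_photon = 4.18 × 10^15.

4.18 × 10^15 photons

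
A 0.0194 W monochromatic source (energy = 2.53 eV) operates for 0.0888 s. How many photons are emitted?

4.25 × 10^15 photons

Total energy: E_total = P·t = 0.0194 × 0.0888 = 0.001723 J.
Per-photon energy: E = 4.054 × 10^-19 J.
N = E_total / E_photon = 4.25 × 10^15.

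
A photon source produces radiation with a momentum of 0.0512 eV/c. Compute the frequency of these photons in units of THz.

Use h = 6.62607015e-34 J·s, c = 2.99792458e8 m/s, 1 eV = 1.602176634e-19 J.
In SI units: p = 0.0512 eV/c = 2.7363e-29 kg·m/s.
The photon relation is f = pc/h, giving f = 1.238e13 Hz.
Converting to THz: f = 12.38 THz ≈ 12.4 THz.

12.4 THz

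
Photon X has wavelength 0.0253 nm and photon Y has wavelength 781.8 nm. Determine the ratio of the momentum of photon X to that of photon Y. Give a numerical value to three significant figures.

3.09 × 10^4

p_X = 2.619 × 10^-23 kg·m/s (from wavelength = 0.0253 nm, via p = h/λ).
p_Y = 8.475 × 10^-28 kg·m/s (from wavelength = 781.8 nm, via p = h/λ).
Ratio = 2.619 × 10^-23 / 8.475 × 10^-28 = 3.09 × 10^4.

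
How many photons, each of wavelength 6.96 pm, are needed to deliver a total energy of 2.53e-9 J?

8.86e4 photons

Per-photon energy: E = 2.854e-14 J (from wavelength = 6.96 pm).
N = E_total / E_photon = 2.53e-9 J / 2.854e-14 J = 88600.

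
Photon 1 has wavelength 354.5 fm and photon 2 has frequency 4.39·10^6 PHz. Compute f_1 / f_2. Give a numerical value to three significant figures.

0.193

f_1 = 8.457·10^20 Hz (from wavelength = 354.5 fm, via f = c/λ).
f_2 = 4.390·10^21 Hz (from frequency = 4.39·10^6 PHz, via f given directly).
Ratio = 8.457·10^20 / 4.390·10^21 = 0.193.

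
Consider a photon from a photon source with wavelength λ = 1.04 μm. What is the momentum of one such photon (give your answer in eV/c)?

1.19 eV/c

Convert to SI: λ = 1.04 μm = 1.04e-6 m.
The photon relation is p = h/λ, giving p = 6.371e-28 kg·m/s.
Converting to eV/c: p = 1.192 eV/c ≈ 1.19 eV/c.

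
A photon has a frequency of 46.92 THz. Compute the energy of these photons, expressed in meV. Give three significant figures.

(h = 6.62607015 × 10^-34 J·s, 1 eV = 1.602176634 × 10^-19 J.)
First convert: f = 46.92 THz = 4.692 × 10^13 Hz.
The photon relation is E = hf, giving E = 3.109 × 10^-20 J.
Converting to meV: E = 194.0 meV ≈ 194 meV.

194 meV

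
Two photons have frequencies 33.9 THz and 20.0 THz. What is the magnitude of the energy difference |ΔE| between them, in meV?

57.5 meV

Using E = hf: E₁ = 2.246·10^-20 J, E₂ = 1.325·10^-20 J.
|ΔE| = |2.246·10^-20 − 1.325·10^-20| = 9.21·10^-21 J = 57.5 meV.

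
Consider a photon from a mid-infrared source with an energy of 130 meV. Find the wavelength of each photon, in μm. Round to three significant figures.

9.54 μm

Take h = 6.62607015 × 10^-34 J·s, c = 2.99792458 × 10^8 m/s, 1 eV = 1.602176634 × 10^-19 J.
In SI units: E = 130 meV = 2.0828 × 10^-20 J.
For a photon λ = hc/E, so λ = 9.537 × 10^-6 m.
Converting to μm: λ = 9.537 μm ≈ 9.54 μm.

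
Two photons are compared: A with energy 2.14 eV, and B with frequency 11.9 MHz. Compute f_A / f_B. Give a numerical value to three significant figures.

f_A = 5.174e14 Hz (from energy = 2.14 eV, via f = E/h).
f_B = 1.190e7 Hz (from frequency = 11.9 MHz, via f given directly).
Ratio = 5.174e14 / 1.190e7 = 4.35e7.

4.35e7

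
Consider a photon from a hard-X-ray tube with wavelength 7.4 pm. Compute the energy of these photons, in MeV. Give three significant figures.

0.168 MeV

(h = 6.62607015·10^-34 J·s, c = 2.99792458·10^8 m/s, 1 eV = 1.602176634·10^-19 J.)
In SI units: λ = 7.4 pm = 7.4·10^-12 m.
For a photon E = hc/λ, so E = 2.684·10^-14 J.
Converting to MeV: E = 0.1675 MeV ≈ 0.168 MeV.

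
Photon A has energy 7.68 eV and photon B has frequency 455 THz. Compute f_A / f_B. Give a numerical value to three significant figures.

f_A = 1.857e15 Hz (from energy = 7.68 eV, via f = E/h).
f_B = 4.550e14 Hz (from frequency = 455 THz, via f given directly).
Ratio = 1.857e15 / 4.550e14 = 4.08.

4.08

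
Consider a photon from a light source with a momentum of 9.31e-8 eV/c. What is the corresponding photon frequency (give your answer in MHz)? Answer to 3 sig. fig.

(h = 6.62607015e-34 J·s, c = 2.99792458e8 m/s, 1 eV = 1.602176634e-19 J.)
In SI units: p = 9.31e-8 eV/c = 4.9755e-35 kg·m/s.
For a photon f = pc/h, so f = 2.251e7 Hz.
Converting to MHz: f = 22.51 MHz ≈ 22.5 MHz.

22.5 MHz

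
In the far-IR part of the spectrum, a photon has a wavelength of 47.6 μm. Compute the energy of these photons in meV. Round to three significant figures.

Take h = 6.62607015 × 10^-34 J·s, c = 2.99792458 × 10^8 m/s, 1 eV = 1.602176634 × 10^-19 J.
First convert: λ = 47.6 μm = 4.76 × 10^-5 m.
The photon relation is E = hc/λ, giving E = 4.173 × 10^-21 J.
Converting to meV: E = 26.05 meV ≈ 26.0 meV.

26.0 meV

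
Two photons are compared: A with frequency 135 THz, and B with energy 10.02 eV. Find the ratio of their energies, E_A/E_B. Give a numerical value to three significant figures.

0.0557

E_A = 8.945e-20 J (from frequency = 135 THz, via E = hf).
E_B = 1.605e-18 J (from energy = 10.02 eV, via E given directly).
Ratio = 8.945e-20 / 1.605e-18 = 0.0557.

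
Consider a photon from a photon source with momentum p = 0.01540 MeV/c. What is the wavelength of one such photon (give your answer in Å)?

0.805 Å

(h = 6.62607015e-34 J·s, c = 2.99792458e8 m/s, 1 eV = 1.602176634e-19 J.)
First convert: p = 0.01540 MeV/c = 8.2302e-24 kg·m/s.
Apply λ = h/p: λ = 8.051e-11 m.
Converting to Å: λ = 0.8051 Å ≈ 0.805 Å.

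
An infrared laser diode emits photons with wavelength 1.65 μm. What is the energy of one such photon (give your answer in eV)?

0.751 eV

Use h = 6.62607015e-34 J·s, c = 2.99792458e8 m/s, 1 eV = 1.602176634e-19 J.
In SI units: λ = 1.65 μm = 1.65e-6 m.
For a photon E = hc/λ, so E = 1.204e-19 J.
Converting to eV: E = 0.7514 eV ≈ 0.751 eV.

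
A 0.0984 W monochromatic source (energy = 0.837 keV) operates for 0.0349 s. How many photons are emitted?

Total energy: E_total = P·t = 0.0984 × 0.0349 = 0.003434 J.
Per-photon energy: E = 1.341e-16 J.
N = E_total / E_photon = 2.56e13.

2.56e13 photons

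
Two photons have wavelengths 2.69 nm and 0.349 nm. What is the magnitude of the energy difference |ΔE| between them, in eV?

3090 eV

Using E = hc/λ: E₁ = 7.385e-17 J, E₂ = 5.692e-16 J.
|ΔE| = |7.385e-17 − 5.692e-16| = 4.95e-16 J = 3090 eV.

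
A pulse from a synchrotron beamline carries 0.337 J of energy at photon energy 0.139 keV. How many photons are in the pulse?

1.51 × 10^16 photons

Per-photon energy: E = 2.227 × 10^-17 J (from energy = 0.139 keV).
N = E_total / E_photon = 0.337 J / 2.227 × 10^-17 J = 1.51 × 10^16.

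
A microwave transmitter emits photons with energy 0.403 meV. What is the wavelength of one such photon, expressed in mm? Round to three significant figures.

Use h = 6.62607015e-34 J·s, c = 2.99792458e8 m/s, 1 eV = 1.602176634e-19 J.
First convert: E = 0.403 meV = 6.4568e-23 J.
Since λ = hc/E for a photon, λ = 0.003077 m.
Converting to mm: λ = 3.077 mm ≈ 3.08 mm.

3.08 mm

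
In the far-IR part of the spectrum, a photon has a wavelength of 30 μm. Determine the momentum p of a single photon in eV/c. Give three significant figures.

Take h = 6.62607015 × 10^-34 J·s, c = 2.99792458 × 10^8 m/s, 1 eV = 1.602176634 × 10^-19 J.
Convert to SI: λ = 30 μm = 3.0 × 10^-5 m.
For a photon p = h/λ, so p = 2.209 × 10^-29 kg·m/s.
Converting to eV/c: p = 0.04133 eV/c ≈ 0.0413 eV/c.

0.0413 eV/c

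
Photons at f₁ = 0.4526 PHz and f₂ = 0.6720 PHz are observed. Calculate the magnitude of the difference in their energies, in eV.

Using E = hf: E₁ = 2.9990e-19 J, E₂ = 4.4527e-19 J.
|ΔE| = |2.9990e-19 − 4.4527e-19| = 1.45e-19 J = 0.907 eV.

0.907 eV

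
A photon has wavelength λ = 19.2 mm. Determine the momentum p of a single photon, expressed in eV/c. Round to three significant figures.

Convert to SI: λ = 19.2 mm = 0.0192 m.
Apply p = h/λ: p = 3.451·10^-32 kg·m/s.
Converting to eV/c: p = 6.458·10^-5 eV/c ≈ 6.46·10^-5 eV/c.

6.46·10^-5 eV/c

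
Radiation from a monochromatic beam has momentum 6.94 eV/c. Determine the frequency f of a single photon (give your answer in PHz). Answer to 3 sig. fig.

Convert to SI: p = 6.94 eV/c = 3.7089 × 10^-27 kg·m/s.
Apply f = pc/h: f = 1.678 × 10^15 Hz.
Converting to PHz: f = 1.678 PHz ≈ 1.68 PHz.

1.68 PHz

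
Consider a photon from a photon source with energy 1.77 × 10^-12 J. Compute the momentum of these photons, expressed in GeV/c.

0.0110 GeV/c

(c = 2.99792458 × 10^8 m/s, 1 eV = 1.602176634 × 10^-19 J.)
Since p = E/c for a photon, p = 5.904 × 10^-21 kg·m/s.
Converting to GeV/c: p = 0.01105 GeV/c ≈ 0.0110 GeV/c.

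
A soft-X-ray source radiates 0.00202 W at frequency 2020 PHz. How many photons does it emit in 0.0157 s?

2.37 × 10^10 photons

Total energy: E_total = P·t = 0.00202 × 0.0157 = 3.171 × 10^-5 J.
Per-photon energy: E = 1.338 × 10^-15 J.
N = E_total / E_photon = 2.37 × 10^10.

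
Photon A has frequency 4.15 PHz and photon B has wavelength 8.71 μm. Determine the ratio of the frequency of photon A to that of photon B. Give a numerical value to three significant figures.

121

f_A = 4.150 × 10^15 Hz (from frequency = 4.15 PHz, via f given directly).
f_B = 3.442 × 10^13 Hz (from wavelength = 8.71 μm, via f = c/λ).
Ratio = 4.150 × 10^15 / 3.442 × 10^13 = 121.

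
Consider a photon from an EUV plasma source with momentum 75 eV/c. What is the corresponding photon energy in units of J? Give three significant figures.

1.20 × 10^-17 J

Take c = 2.99792458 × 10^8 m/s, 1 eV = 1.602176634 × 10^-19 J.
In SI units: p = 75 eV/c = 4.0082 × 10^-26 kg·m/s.
Apply E = pc: E = 1.202 × 10^-17 J.
So E ≈ 1.20 × 10^-17 J.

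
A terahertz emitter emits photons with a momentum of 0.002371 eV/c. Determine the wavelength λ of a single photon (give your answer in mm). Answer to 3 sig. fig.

0.523 mm

First convert: p = 0.002371 eV/c = 1.2671e-30 kg·m/s.
Since λ = h/p for a photon, λ = 5.229e-4 m.
Converting to mm: λ = 0.5229 mm ≈ 0.523 mm.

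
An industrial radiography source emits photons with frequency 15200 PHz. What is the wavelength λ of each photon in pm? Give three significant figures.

19.7 pm

Take c = 2.99792458e8 m/s.
In SI units: f = 15200 PHz = 1.52e19 Hz.
Since λ = c/f for a photon, λ = 1.972e-11 m.
Converting to pm: λ = 19.72 pm ≈ 19.7 pm.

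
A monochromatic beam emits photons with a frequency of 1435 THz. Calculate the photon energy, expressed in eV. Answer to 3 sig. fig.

Use h = 6.62607015e-34 J·s, 1 eV = 1.602176634e-19 J.
Convert to SI: f = 1435 THz = 1.435e15 Hz.
The photon relation is E = hf, giving E = 9.508e-19 J.
Converting to eV: E = 5.935 eV ≈ 5.93 eV.

5.93 eV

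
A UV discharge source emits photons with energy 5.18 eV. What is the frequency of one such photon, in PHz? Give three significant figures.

1.25 PHz

First convert: E = 5.18 eV = 8.2993 × 10^-19 J.
Apply f = E/h: f = 1.253 × 10^15 Hz.
Converting to PHz: f = 1.253 PHz ≈ 1.25 PHz.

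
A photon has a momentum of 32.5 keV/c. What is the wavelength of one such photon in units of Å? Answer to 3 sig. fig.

0.381 Å

Take h = 6.62607015 × 10^-34 J·s, c = 2.99792458 × 10^8 m/s, 1 eV = 1.602176634 × 10^-19 J.
First convert: p = 32.5 keV/c = 1.7369 × 10^-23 kg·m/s.
For a photon λ = h/p, so λ = 3.815 × 10^-11 m.
Converting to Å: λ = 0.3815 Å ≈ 0.381 Å.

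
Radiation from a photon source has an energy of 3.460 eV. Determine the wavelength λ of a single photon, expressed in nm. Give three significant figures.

Use h = 6.62607015·10^-34 J·s, c = 2.99792458·10^8 m/s, 1 eV = 1.602176634·10^-19 J.
In SI units: E = 3.460 eV = 5.5435·10^-19 J.
Apply λ = hc/E: λ = 3.583·10^-7 m.
Converting to nm: λ = 358.3 nm ≈ 358 nm.

358 nm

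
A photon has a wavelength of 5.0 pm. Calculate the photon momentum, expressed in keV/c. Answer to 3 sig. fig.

248 keV/c

Use h = 6.62607015·10^-34 J·s, c = 2.99792458·10^8 m/s, 1 eV = 1.602176634·10^-19 J.
First convert: λ = 5.0 pm = 5.0·10^-12 m.
Apply p = h/λ: p = 1.325·10^-22 kg·m/s.
Converting to keV/c: p = 248.0 keV/c ≈ 248 keV/c.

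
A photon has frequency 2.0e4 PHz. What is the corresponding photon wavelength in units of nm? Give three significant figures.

In SI units: f = 2.0e4 PHz = 2.0e19 Hz.
Apply λ = c/f: λ = 1.499e-11 m.
Converting to nm: λ = 0.01499 nm ≈ 0.0150 nm.

0.0150 nm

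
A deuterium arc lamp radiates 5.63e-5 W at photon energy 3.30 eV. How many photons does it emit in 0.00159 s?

1.69e11 photons

Total energy: E_total = P·t = 5.63e-5 × 0.00159 = 8.952e-8 J.
Per-photon energy: E = 5.287e-19 J.
N = E_total / E_photon = 1.69e11.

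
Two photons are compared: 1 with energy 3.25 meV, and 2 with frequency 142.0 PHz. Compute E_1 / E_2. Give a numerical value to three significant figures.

E_1 = 5.207·10^-22 J (from energy = 3.25 meV, via E given directly).
E_2 = 9.409·10^-17 J (from frequency = 142.0 PHz, via E = hf).
Ratio = 5.207·10^-22 / 9.409·10^-17 = 5.53·10^-6.

5.53·10^-6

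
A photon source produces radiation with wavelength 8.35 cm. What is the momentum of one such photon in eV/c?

1.48·10^-5 eV/c

First convert: λ = 8.35 cm = 0.0835 m.
For a photon p = h/λ, so p = 7.935·10^-33 kg·m/s.
Converting to eV/c: p = 1.485·10^-5 eV/c ≈ 1.48·10^-5 eV/c.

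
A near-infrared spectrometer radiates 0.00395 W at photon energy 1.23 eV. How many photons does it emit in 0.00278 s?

Total energy: E_total = P·t = 0.00395 × 0.00278 = 1.098 × 10^-5 J.
Per-photon energy: E = 1.971 × 10^-19 J.
N = E_total / E_photon = 5.57 × 10^13.

5.57 × 10^13 photons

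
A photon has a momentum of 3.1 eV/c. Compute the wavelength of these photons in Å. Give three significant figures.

4000 Å

In SI units: p = 3.1 eV/c = 1.6567 × 10^-27 kg·m/s.
The photon relation is λ = h/p, giving λ = 3.999 × 10^-7 m.
Converting to Å: λ = 3999 Å ≈ 4000 Å.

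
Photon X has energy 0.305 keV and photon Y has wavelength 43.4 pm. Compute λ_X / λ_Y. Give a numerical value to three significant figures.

λ_X = 4.065e-9 m (from energy = 0.305 keV, via λ = hc/E).
λ_Y = 4.340e-11 m (from wavelength = 43.4 pm, via λ given directly).
Ratio = 4.065e-9 / 4.340e-11 = 93.7.

93.7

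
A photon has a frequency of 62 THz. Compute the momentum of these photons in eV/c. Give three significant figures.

0.256 eV/c

First convert: f = 62 THz = 6.2e13 Hz.
Apply p = hf/c: p = 1.370e-28 kg·m/s.
Converting to eV/c: p = 0.2564 eV/c ≈ 0.256 eV/c.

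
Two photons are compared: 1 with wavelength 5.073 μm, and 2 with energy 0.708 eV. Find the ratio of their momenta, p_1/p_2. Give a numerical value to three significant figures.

p_1 = 1.306e-28 kg·m/s (from wavelength = 5.073 μm, via p = h/λ).
p_2 = 3.784e-28 kg·m/s (from energy = 0.708 eV, via p = E/c).
Ratio = 1.306e-28 / 3.784e-28 = 0.345.

0.345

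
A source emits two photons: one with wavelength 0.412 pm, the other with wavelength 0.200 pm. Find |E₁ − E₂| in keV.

Using E = hc/λ: E₁ = 4.821 × 10^-13 J, E₂ = 9.932 × 10^-13 J.
|ΔE| = |4.821 × 10^-13 − 9.932 × 10^-13| = 5.11 × 10^-13 J = 3190 keV.

3190 keV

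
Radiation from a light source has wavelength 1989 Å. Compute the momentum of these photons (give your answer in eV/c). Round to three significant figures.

Use h = 6.62607015·10^-34 J·s, c = 2.99792458·10^8 m/s, 1 eV = 1.602176634·10^-19 J.
Convert to SI: λ = 1989 Å = 1.989·10^-7 m.
Since p = h/λ for a photon, p = 3.331·10^-27 kg·m/s.
Converting to eV/c: p = 6.233 eV/c ≈ 6.23 eV/c.

6.23 eV/c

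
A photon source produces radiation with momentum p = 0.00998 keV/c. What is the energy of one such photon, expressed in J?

1.60e-18 J

First convert: p = 0.00998 keV/c = 5.3336e-27 kg·m/s.
For a photon E = pc, so E = 1.599e-18 J.
So E ≈ 1.60e-18 J.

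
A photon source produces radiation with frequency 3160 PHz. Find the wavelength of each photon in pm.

94.9 pm

(c = 2.99792458·10^8 m/s.)
Convert to SI: f = 3160 PHz = 3.16·10^18 Hz.
Apply λ = c/f: λ = 9.487·10^-11 m.
Converting to pm: λ = 94.87 pm ≈ 94.9 pm.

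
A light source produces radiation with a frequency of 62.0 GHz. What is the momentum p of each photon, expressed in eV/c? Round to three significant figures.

(h = 6.62607015 × 10^-34 J·s, c = 2.99792458 × 10^8 m/s, 1 eV = 1.602176634 × 10^-19 J.)
Convert to SI: f = 62.0 GHz = 6.20 × 10^10 Hz.
For a photon p = hf/c, so p = 1.370 × 10^-31 kg·m/s.
Converting to eV/c: p = 2.564 × 10^-4 eV/c ≈ 2.56 × 10^-4 eV/c.

2.56 × 10^-4 eV/c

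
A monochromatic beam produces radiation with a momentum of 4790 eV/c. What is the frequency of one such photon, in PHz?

1160 PHz

In SI units: p = 4790 eV/c = 2.5599 × 10^-24 kg·m/s.
Since f = pc/h for a photon, f = 1.158 × 10^18 Hz.
Converting to PHz: f = 1158 PHz ≈ 1160 PHz.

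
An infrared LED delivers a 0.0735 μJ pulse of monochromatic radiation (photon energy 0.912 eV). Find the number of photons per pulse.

5.03·10^11 photons

Per-photon energy: E = 1.461·10^-19 J (from energy = 0.912 eV).
N = E_total / E_photon = 7.35·10^-8 J / 1.461·10^-19 J = 5.03·10^11.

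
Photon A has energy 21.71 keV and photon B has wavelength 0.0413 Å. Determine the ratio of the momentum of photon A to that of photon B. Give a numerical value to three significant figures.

p_A = 1.160 × 10^-23 kg·m/s (from energy = 21.71 keV, via p = E/c).
p_B = 1.604 × 10^-22 kg·m/s (from wavelength = 0.0413 Å, via p = h/λ).
Ratio = 1.160 × 10^-23 / 1.604 × 10^-22 = 0.0723.

0.0723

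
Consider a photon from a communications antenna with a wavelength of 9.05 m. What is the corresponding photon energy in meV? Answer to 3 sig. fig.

Use h = 6.62607015·10^-34 J·s, c = 2.99792458·10^8 m/s, 1 eV = 1.602176634·10^-19 J.
For a photon E = hc/λ, so E = 2.195·10^-26 J.
Converting to meV: E = 1.370·10^-4 meV ≈ 1.37·10^-4 meV.

1.37·10^-4 meV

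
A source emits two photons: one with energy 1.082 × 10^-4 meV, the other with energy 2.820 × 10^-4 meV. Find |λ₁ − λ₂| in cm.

706 cm

Using λ = hc/E: λ₁ = 11.459 m, λ₂ = 4.3966 m.
|Δλ| = |11.459 − 4.3966| = 7.06 m = 706 cm.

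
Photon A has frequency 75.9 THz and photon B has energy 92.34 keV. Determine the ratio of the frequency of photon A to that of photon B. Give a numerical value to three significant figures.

3.40·10^-6

f_A = 7.590·10^13 Hz (from frequency = 75.9 THz, via f given directly).
f_B = 2.233·10^19 Hz (from energy = 92.34 keV, via f = E/h).
Ratio = 7.590·10^13 / 2.233·10^19 = 3.40·10^-6.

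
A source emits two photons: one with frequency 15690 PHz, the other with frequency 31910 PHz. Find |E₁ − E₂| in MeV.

Using E = hf: E₁ = 1.0396e-14 J, E₂ = 2.1144e-14 J.
|ΔE| = |1.0396e-14 − 2.1144e-14| = 1.07e-14 J = 0.0671 MeV.

0.0671 MeV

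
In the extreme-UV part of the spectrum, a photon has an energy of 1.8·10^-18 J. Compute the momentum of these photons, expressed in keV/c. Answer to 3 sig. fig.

0.0112 keV/c

Take c = 2.99792458·10^8 m/s, 1 eV = 1.602176634·10^-19 J.
The photon relation is p = E/c, giving p = 6.004·10^-27 kg·m/s.
Converting to keV/c: p = 0.01123 keV/c ≈ 0.0112 keV/c.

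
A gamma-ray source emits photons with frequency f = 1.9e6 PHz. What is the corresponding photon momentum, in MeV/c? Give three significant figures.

7.86 MeV/c

Convert to SI: f = 1.9e6 PHz = 1.9e21 Hz.
Since p = hf/c for a photon, p = 4.199e-21 kg·m/s.
Converting to MeV/c: p = 7.858 MeV/c ≈ 7.86 MeV/c.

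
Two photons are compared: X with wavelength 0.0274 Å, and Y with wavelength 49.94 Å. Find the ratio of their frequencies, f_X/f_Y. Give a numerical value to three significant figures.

f_X = 1.094e20 Hz (from wavelength = 0.0274 Å, via f = c/λ).
f_Y = 6.003e16 Hz (from wavelength = 49.94 Å, via f = c/λ).
Ratio = 1.094e20 / 6.003e16 = 1820.

1820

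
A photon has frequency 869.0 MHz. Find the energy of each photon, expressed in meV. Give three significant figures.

3.59·10^-3 meV

First convert: f = 869.0 MHz = 8.690·10^8 Hz.
Apply E = hf: E = 5.758·10^-25 J.
Converting to meV: E = 0.003594 meV ≈ 3.59·10^-3 meV.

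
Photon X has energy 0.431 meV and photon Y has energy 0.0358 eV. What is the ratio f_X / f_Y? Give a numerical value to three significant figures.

f_X = 1.042·10^11 Hz (from energy = 0.431 meV, via f = E/h).
f_Y = 8.656·10^12 Hz (from energy = 0.0358 eV, via f = E/h).
Ratio = 1.042·10^11 / 8.656·10^12 = 0.0120.

0.0120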